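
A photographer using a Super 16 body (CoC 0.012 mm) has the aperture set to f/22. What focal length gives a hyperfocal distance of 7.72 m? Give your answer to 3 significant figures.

From H = f²/(N·c) + f, with f ≪ H: f ≈ √(H·N·c) = √(7720 × 22 × 0.012) = √2038.1 ≈ 45.15 mm.
Exact: f² + N·c·f − N·c·H = 0 ⇒ f = (−N·c + √((N·c)² + 4·N·c·H))/2 = (−0.264 + √8152.4)/2 ≈ 45.013 mm ≈ 45.0 mm.

45.0 mm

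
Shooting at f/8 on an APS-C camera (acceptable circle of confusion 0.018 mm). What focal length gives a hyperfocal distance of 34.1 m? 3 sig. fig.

70.0 mm

From H = f²/(N·c) + f, with f ≪ H: f ≈ √(H·N·c) = √(34100 × 8 × 0.018) = √4910.4 ≈ 70.07 mm.
Exact: f² + N·c·f − N·c·H = 0 ⇒ f = (−N·c + √((N·c)² + 4·N·c·H))/2 = (−0.144 + √19642)/2 ≈ 70.002 mm ≈ 70.0 mm.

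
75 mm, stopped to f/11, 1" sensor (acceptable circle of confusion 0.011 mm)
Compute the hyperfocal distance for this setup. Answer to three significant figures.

Hyperfocal distance H = f²/(N·c) + f = 75²/(11 × 0.011) + 75 = 5625/0.121 + 75 ≈ 46562.6 mm ≈ 46.6 m.

46.6 m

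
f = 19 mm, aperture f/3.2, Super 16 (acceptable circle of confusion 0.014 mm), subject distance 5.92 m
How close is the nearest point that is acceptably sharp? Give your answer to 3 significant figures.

3.42 m

Hyperfocal distance H = f²/(N·c) + f = 19²/(3.2 × 0.014) + 19 = 361/0.0448 + 19 ≈ 8077.0 mm ≈ 8.077 m.
Near limit Dn = s·(H − f)/(H + s − 2f) = 5920 × (8077.0 − 19) / (8077.0 + 5920 − 2 × 19) = 5920 × 8058.0 / 13959.0 ≈ 3417.4 mm ≈ 3.42 m.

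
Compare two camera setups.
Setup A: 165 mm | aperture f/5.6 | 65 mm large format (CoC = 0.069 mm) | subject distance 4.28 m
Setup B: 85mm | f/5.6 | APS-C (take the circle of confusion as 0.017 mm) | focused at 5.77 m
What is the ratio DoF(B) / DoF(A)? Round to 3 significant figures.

1.73

Setup A: H = 165²/(5.6×0.069) + 165 ≈ 70623.1 mm; DoF = Df − Dn = 4545.47 − 4043.83 ≈ 501.64 mm.
Setup B: H = 85²/(5.6×0.017) + 85 ≈ 75977.9 mm; DoF = Df − Dn = 6237.22 − 5367.90 ≈ 869.32 mm.
Ratio = 869.32 / 501.64 ≈ 1.73.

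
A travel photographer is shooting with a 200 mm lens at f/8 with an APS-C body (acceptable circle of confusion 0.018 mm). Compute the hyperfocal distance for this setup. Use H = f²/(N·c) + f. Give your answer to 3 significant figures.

Hyperfocal distance H = f²/(N·c) + f = 200²/(8 × 0.018) + 200 = 40000/0.144 + 200 ≈ 277977.8 mm ≈ 278 m.

278 m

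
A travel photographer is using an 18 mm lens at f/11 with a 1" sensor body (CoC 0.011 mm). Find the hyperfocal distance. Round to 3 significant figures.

2.70 m

Hyperfocal distance H = f²/(N·c) + f = 18²/(11 × 0.011) + 18 = 324/0.121 + 18 ≈ 2695.7 mm ≈ 2.70 m.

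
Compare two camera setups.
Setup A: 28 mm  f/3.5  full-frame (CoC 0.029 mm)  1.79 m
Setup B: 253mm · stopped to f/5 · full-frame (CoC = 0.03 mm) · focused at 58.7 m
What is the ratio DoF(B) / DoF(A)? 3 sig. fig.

19.0

Setup A: H = 28²/(3.5×0.029) + 28 ≈ 7752.1 mm; DoF = Df − Dn = 2319.00 − 1457.52 ≈ 861.48 mm.
Setup B: H = 253²/(5×0.03) + 253 ≈ 426979.7 mm; DoF = Df − Dn = 68016 − 51629 ≈ 16387 mm.
Ratio = 16387 / 861.48 ≈ 19.0.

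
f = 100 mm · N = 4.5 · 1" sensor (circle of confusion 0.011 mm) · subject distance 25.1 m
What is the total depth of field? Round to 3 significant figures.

6.31 m

Hyperfocal distance H = f²/(N·c) + f = 100²/(4.5 × 0.011) + 100 = 10000/0.0495 + 100 ≈ 202120.2 mm ≈ 202.1 m.
Near limit Dn = s·(H − f)/(H + s − 2f) = 25100 × (202120.2 − 100) / (202120.2 + 25100 − 2 × 100) = 25100 × 202020.2 / 227020.2 ≈ 22335.9 mm.
Far limit Df = s·(H − f)/(H − s) = 25100 × (202120.2 − 100) / (202120.2 − 25100) = 25100 × 202020.2 / 177020.2 ≈ 28644.8 mm.
Depth of field = Df − Dn = 28644.8 − 22335.9 ≈ 6308.9 mm ≈ 6.31 m.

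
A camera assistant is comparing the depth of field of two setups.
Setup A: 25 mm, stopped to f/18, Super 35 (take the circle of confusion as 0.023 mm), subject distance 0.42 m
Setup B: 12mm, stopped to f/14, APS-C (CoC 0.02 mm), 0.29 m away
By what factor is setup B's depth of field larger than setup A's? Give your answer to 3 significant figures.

Setup A: H = 25²/(18×0.023) + 25 ≈ 1534.7 mm; DoF = Df − Dn = 568.83 − 332.90 ≈ 235.93 mm.
Setup B: H = 12²/(14×0.02) + 12 ≈ 526.3 mm; DoF = Df − Dn = 631.20 − 188.24 ≈ 442.96 mm.
Ratio = 442.96 / 235.93 ≈ 1.88.

1.88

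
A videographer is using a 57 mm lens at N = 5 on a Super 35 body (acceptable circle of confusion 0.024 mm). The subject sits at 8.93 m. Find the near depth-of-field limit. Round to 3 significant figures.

6.73 m

Hyperfocal distance H = f²/(N·c) + f = 57²/(5 × 0.024) + 57 = 3249/0.12 + 57 ≈ 27132.0 mm ≈ 27.13 m.
Near limit Dn = s·(H − f)/(H + s − 2f) = 8930 × (27132.0 − 57) / (27132.0 + 8930 − 2 × 57) = 8930 × 27075.0 / 35948.0 ≈ 6725.8 mm ≈ 6.73 m.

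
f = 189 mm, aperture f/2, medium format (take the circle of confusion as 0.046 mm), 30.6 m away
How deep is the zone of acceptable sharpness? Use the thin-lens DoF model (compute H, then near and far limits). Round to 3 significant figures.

Hyperfocal distance H = f²/(N·c) + f = 189²/(2 × 0.046) + 189 = 35721/0.092 + 189 ≈ 388460.7 mm ≈ 388.5 m.
Near limit Dn = s·(H − f)/(H + s − 2f) = 30600 × (388460.7 − 189) / (388460.7 + 30600 − 2 × 189) = 30600 × 388271.7 / 418682.7 ≈ 28377.4 mm.
Far limit Df = s·(H − f)/(H − s) = 30600 × (388460.7 − 189) / (388460.7 − 30600) = 30600 × 388271.7 / 357860.7 ≈ 33200.4 mm.
Depth of field = Df − Dn = 33200.4 − 28377.4 ≈ 4823.0 mm ≈ 4.82 m.

4.82 m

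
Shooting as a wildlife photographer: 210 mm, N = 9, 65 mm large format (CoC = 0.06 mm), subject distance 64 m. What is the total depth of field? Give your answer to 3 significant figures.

Hyperfocal distance H = f²/(N·c) + f = 210²/(9 × 0.06) + 210 = 44100/0.54 + 210 ≈ 81876.7 mm ≈ 81.88 m.
Near limit Dn = s·(H − f)/(H + s − 2f) = 64000 × (81876.7 − 210) / (81876.7 + 64000 − 2 × 210) = 64000 × 81666.7 / 145456.7 ≈ 35933 mm.
Far limit Df = s·(H − f)/(H − s) = 64000 × (81876.7 − 210) / (81876.7 − 64000) = 64000 × 81666.7 / 17876.7 ≈ 292374 mm.
Depth of field = Df − Dn = 292374 − 35933 ≈ 256441 mm ≈ 256 m.

256 m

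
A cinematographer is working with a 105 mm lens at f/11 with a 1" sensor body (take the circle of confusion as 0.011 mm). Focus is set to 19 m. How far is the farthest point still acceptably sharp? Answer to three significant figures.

24.0 m

Hyperfocal distance H = f²/(N·c) + f = 105²/(11 × 0.011) + 105 = 11025/0.121 + 105 ≈ 91220.7 mm ≈ 91.22 m.
Far limit Df = s·(H − f)/(H − s) = 19000 × (91220.7 − 105) / (91220.7 − 19000) = 19000 × 91115.7 / 72220.7 ≈ 23971 mm ≈ 24.0 m.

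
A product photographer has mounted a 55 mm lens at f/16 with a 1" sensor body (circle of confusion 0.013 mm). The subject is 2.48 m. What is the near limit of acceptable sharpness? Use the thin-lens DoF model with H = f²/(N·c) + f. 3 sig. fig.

Hyperfocal distance H = f²/(N·c) + f = 55²/(16 × 0.013) + 55 = 3025/0.208 + 55 ≈ 14598.3 mm ≈ 14.60 m.
Near limit Dn = s·(H − f)/(H + s − 2f) = 2480 × (14598.3 − 55) / (14598.3 + 2480 − 2 × 55) = 2480 × 14543.3 / 16968.3 ≈ 2125.6 mm ≈ 2.13 m.

2.13 m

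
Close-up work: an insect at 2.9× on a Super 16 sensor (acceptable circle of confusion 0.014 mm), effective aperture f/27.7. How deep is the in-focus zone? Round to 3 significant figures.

At magnification m, DoF ≈ 2·N_eff·c/m² = 2 × 27.7 × 0.014 / 2.9² = 0.7756 / 8.41 ≈ 0.0922 mm.

0.0922 mm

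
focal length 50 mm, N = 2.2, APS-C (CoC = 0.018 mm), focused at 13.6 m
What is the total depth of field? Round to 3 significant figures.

Hyperfocal distance H = f²/(N·c) + f = 50²/(2.2 × 0.018) + 50 = 2500/0.0396 + 50 ≈ 63181.3 mm ≈ 63.18 m.
Near limit Dn = s·(H − f)/(H + s − 2f) = 13600 × (63181.3 − 50) / (63181.3 + 13600 − 2 × 50) = 13600 × 63131.3 / 76681.3 ≈ 11196.8 mm.
Far limit Df = s·(H − f)/(H − s) = 13600 × (63181.3 − 50) / (63181.3 − 13600) = 13600 × 63131.3 / 49581.3 ≈ 17316.7 mm.
Depth of field = Df − Dn = 17316.7 − 11196.8 ≈ 6119.9 mm ≈ 6.12 m.

6.12 m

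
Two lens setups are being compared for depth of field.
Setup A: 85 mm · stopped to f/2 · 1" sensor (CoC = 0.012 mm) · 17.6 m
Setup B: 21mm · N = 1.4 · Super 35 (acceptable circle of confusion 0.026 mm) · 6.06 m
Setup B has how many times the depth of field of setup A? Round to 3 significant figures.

Setup A: H = 85²/(2×0.012) + 85 ≈ 301126.7 mm; DoF = Df − Dn = 18687.2 − 16632.3 ≈ 2054.9 mm.
Setup B: H = 21²/(1.4×0.026) + 21 ≈ 12136.4 mm; DoF = Df − Dn = 12082.7 − 4044.2 ≈ 8038.5 mm.
Ratio = 8038.5 / 2054.9 ≈ 3.91.

3.91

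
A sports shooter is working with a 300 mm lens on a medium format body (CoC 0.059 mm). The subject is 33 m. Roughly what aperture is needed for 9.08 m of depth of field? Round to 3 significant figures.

Write h = H − f = f²/(N·c). The thin-lens limits are Dn = s·h/(h + (s−f)) and Df = s·h/(h − (s−f)), so DoF = Df − Dn = 2·s·(s−f)·h / (h² − (s−f)²).
That is a quadratic in h: DoF·h² − 2·s·(s−f)·h − DoF·(s−f)² = 0 ⇒ h = (s−f)·(s + √(s² + DoF²)) / DoF = 32700 × (33000 + √(33000² + 9080²)) / 9080 = 32700 × (33000 + 34226.4) / 9080 ≈ 242104 mm.
Then N = f²/(c·h) = 300² / (0.059 × 242104) = 90000 / 14284 ≈ 6.30.

f/6.30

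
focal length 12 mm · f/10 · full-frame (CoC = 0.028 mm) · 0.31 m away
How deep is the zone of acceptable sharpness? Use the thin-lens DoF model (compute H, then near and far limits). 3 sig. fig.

0.541 m

Hyperfocal distance H = f²/(N·c) + f = 12²/(10 × 0.028) + 12 = 144/0.28 + 12 ≈ 526.3 mm ≈ 0.526 m.
Near limit Dn = s·(H − f)/(H + s − 2f) = 310 × (526.3 − 12) / (526.3 + 310 − 2 × 12) = 310 × 514.3 / 812.3 ≈ 196.27 mm.
Far limit Df = s·(H − f)/(H − s) = 310 × (526.3 − 12) / (526.3 − 310) = 310 × 514.3 / 216.3 ≈ 737.12 mm.
Depth of field = Df − Dn = 737.12 − 196.27 ≈ 540.85 mm ≈ 0.541 m.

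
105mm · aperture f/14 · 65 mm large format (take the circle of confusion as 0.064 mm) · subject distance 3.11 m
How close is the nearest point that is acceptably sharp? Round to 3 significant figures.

2.50 m

Hyperfocal distance H = f²/(N·c) + f = 105²/(14 × 0.064) + 105 = 11025/0.896 + 105 ≈ 12409.7 mm ≈ 12.41 m.
Near limit Dn = s·(H − f)/(H + s − 2f) = 3110 × (12409.7 − 105) / (12409.7 + 3110 − 2 × 105) = 3110 × 12304.7 / 15309.7 ≈ 2499.6 mm ≈ 2.50 m.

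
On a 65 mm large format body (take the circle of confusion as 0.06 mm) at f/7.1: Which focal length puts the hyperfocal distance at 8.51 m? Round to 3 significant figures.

From H = f²/(N·c) + f, with f ≪ H: f ≈ √(H·N·c) = √(8510 × 7.1 × 0.06) = √3625.3 ≈ 60.21 mm.
Exact: f² + N·c·f − N·c·H = 0 ⇒ f = (−N·c + √((N·c)² + 4·N·c·H))/2 = (−0.426 + √14501)/2 ≈ 59.998 mm ≈ 60.0 mm.

60.0 mm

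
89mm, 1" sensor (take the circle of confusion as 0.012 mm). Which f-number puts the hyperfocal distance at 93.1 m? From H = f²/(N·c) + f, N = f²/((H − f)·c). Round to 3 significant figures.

Rearrange H = f²/(N·c) + f for N: N = f² / ((H − f)·c).
N = 89² / ((93100 − 89) × 0.012) = 7921 / 1116 ≈ 7.10.

f/7.10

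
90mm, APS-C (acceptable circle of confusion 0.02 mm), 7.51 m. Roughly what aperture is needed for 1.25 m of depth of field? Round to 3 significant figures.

f/4.51

Write h = H − f = f²/(N·c). The thin-lens limits are Dn = s·h/(h + (s−f)) and Df = s·h/(h − (s−f)), so DoF = Df − Dn = 2·s·(s−f)·h / (h² − (s−f)²).
That is a quadratic in h: DoF·h² − 2·s·(s−f)·h − DoF·(s−f)² = 0 ⇒ h = (s−f)·(s + √(s² + DoF²)) / DoF = 7420 × (7510 + √(7510² + 1250²)) / 1250 = 7420 × (7510 + 7613.32) / 1250 ≈ 89772 mm.
Then N = f²/(c·h) = 90² / (0.02 × 89772) = 8100 / 1795.4 ≈ 4.51.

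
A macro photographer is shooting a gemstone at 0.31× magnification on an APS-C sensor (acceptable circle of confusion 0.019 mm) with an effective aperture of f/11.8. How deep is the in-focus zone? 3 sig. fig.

4.67 mm

At magnification m, DoF ≈ 2·N_eff·c/m² = 2 × 11.8 × 0.019 / 0.31² = 0.4484 / 0.0961 ≈ 4.67 mm.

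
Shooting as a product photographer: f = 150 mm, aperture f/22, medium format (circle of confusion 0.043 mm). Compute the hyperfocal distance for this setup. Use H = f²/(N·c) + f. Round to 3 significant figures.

23.9 m

Hyperfocal distance H = f²/(N·c) + f = 150²/(22 × 0.043) + 150 = 22500/0.946 + 150 ≈ 23934.4 mm ≈ 23.9 m.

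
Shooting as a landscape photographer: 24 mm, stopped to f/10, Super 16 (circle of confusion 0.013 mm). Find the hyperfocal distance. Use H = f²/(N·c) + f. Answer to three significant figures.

Hyperfocal distance H = f²/(N·c) + f = 24²/(10 × 0.013) + 24 = 576/0.13 + 24 ≈ 4454.8 mm ≈ 4.45 m.

4.45 m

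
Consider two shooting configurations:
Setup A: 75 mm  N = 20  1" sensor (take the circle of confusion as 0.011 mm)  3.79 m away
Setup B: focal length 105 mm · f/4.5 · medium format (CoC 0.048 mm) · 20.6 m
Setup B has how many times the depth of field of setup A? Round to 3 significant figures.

17.5

Setup A: H = 75²/(20×0.011) + 75 ≈ 25643.2 mm; DoF = Df − Dn = 4434.3 − 3309.2 ≈ 1125.1 mm.
Setup B: H = 105²/(4.5×0.048) + 105 ≈ 51146.7 mm; DoF = Df − Dn = 34421 − 14698 ≈ 19723 mm.
Ratio = 19723 / 1125.1 ≈ 17.5.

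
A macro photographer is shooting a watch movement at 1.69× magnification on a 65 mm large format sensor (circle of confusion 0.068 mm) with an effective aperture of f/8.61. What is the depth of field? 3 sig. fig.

At magnification m, DoF ≈ 2·N_eff·c/m² = 2 × 8.61 × 0.068 / 1.69² = 1.171 / 2.856 ≈ 0.41 mm.

0.410 mm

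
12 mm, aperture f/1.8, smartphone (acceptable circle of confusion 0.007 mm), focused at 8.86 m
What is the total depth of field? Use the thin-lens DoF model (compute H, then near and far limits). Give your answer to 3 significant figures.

34.2 m

Hyperfocal distance H = f²/(N·c) + f = 12²/(1.8 × 0.007) + 12 = 144/0.0126 + 12 ≈ 11440.6 mm ≈ 11.44 m.
Near limit Dn = s·(H − f)/(H + s − 2f) = 8860 × (11440.6 − 12) / (11440.6 + 8860 − 2 × 12) = 8860 × 11428.6 / 20276.6 ≈ 4994 mm.
Far limit Df = s·(H − f)/(H − s) = 8860 × (11440.6 − 12) / (11440.6 − 8860) = 8860 × 11428.6 / 2580.6 ≈ 39238 mm.
Depth of field = Df − Dn = 39238 − 4994 ≈ 34244 mm ≈ 34.2 m.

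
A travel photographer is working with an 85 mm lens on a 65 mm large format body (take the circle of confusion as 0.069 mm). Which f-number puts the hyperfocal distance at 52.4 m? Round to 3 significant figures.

Rearrange H = f²/(N·c) + f for N: N = f² / ((H − f)·c).
N = 85² / ((52400 − 85) × 0.069) = 7225 / 3610 ≈ 2.00.

f/2.00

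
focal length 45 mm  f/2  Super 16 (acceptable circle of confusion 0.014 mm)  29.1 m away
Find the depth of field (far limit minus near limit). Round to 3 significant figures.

Hyperfocal distance H = f²/(N·c) + f = 45²/(2 × 0.014) + 45 = 2025/0.028 + 45 ≈ 72366.4 mm ≈ 72.37 m.
Near limit Dn = s·(H − f)/(H + s − 2f) = 29100 × (72366.4 − 45) / (72366.4 + 29100 − 2 × 45) = 29100 × 72321.4 / 101376.4 ≈ 20760 mm.
Far limit Df = s·(H − f)/(H − s) = 29100 × (72366.4 − 45) / (72366.4 − 29100) = 29100 × 72321.4 / 43266.4 ≈ 48642 mm.
Depth of field = Df − Dn = 48642 − 20760 ≈ 27882 mm ≈ 27.9 m.

27.9 m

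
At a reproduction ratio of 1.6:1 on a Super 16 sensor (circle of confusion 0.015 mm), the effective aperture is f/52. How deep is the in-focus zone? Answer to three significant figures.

0.609 mm

At magnification m, DoF ≈ 2·N_eff·c/m² = 2 × 52 × 0.015 / 1.6² = 1.56 / 2.56 ≈ 0.609 mm.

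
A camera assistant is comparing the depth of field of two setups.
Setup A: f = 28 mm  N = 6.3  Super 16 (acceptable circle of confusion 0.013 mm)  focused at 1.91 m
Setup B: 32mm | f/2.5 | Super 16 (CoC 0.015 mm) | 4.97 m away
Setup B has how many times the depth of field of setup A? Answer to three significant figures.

Setup A: H = 28²/(6.3×0.013) + 28 ≈ 9600.6 mm; DoF = Df − Dn = 2377.40 − 1596.19 ≈ 781.21 mm.
Setup B: H = 32²/(2.5×0.015) + 32 ≈ 27338.7 mm; DoF = Df − Dn = 6067.2 − 4208.9 ≈ 1858.3 mm.
Ratio = 1858.3 / 781.21 ≈ 2.38.

2.38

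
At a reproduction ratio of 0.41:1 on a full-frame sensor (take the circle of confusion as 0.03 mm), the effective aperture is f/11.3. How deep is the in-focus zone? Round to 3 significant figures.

4.03 mm

At magnification m, DoF ≈ 2·N_eff·c/m² = 2 × 11.3 × 0.03 / 0.41² = 0.678 / 0.1681 ≈ 4.03 mm.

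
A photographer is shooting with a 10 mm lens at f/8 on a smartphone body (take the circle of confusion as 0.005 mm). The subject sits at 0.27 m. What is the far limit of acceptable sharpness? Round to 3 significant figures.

Hyperfocal distance H = f²/(N·c) + f = 10²/(8 × 0.005) + 10 = 100/0.04 + 10 ≈ 2510.0 mm ≈ 2.510 m.
Far limit Df = s·(H − f)/(H − s) = 270 × (2510.0 − 10) / (2510.0 − 270) = 270 × 2500.0 / 2240.0 ≈ 301.34 mm.

301 mm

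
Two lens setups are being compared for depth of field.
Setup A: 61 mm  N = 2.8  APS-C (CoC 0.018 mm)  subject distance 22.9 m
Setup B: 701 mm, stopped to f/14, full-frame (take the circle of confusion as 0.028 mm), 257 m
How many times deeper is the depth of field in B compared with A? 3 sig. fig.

7.00

Setup A: H = 61²/(2.8×0.018) + 61 ≈ 73890.4 mm; DoF = Df − Dn = 33157 − 17490 ≈ 15667 mm.
Setup B: H = 701²/(14×0.028) + 701 ≈ 1254275.0 mm; DoF = Df − Dn = 323049 − 213375 ≈ 109674 mm.
Ratio = 109674 / 15667 ≈ 7.00.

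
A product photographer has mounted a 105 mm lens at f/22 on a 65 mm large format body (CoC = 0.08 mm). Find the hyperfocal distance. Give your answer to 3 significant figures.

6.37 m

Hyperfocal distance H = f²/(N·c) + f = 105²/(22 × 0.08) + 105 = 11025/1.76 + 105 ≈ 6369.2 mm ≈ 6.37 m.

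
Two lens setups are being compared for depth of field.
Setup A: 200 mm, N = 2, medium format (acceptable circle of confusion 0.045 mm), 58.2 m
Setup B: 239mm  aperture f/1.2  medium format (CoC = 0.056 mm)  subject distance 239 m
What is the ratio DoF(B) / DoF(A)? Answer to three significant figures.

9.43

Setup A: H = 200²/(2×0.045) + 200 ≈ 444644.4 mm; DoF = Df − Dn = 66935 − 51482 ≈ 15453 mm.
Setup B: H = 239²/(1.2×0.056) + 239 ≈ 850253.9 mm; DoF = Df − Dn = 332355 − 186589 ≈ 145766 mm.
Ratio = 145766 / 15453 ≈ 9.43.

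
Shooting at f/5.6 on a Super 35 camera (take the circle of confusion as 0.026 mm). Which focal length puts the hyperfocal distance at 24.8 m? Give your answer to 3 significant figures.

60.0 mm

From H = f²/(N·c) + f, with f ≪ H: f ≈ √(H·N·c) = √(24800 × 5.6 × 0.026) = √3610.9 ≈ 60.09 mm.
Exact: f² + N·c·f − N·c·H = 0 ⇒ f = (−N·c + √((N·c)² + 4·N·c·H))/2 = (−0.1456 + √14444)/2 ≈ 60.018 mm ≈ 60.0 mm.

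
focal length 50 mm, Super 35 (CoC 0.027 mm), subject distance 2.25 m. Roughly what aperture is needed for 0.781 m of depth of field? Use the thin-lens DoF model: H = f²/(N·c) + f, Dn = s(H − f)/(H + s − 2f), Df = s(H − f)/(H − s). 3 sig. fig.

f/7.10

Write h = H − f = f²/(N·c). The thin-lens limits are Dn = s·h/(h + (s−f)) and Df = s·h/(h − (s−f)), so DoF = Df − Dn = 2·s·(s−f)·h / (h² − (s−f)²).
That is a quadratic in h: DoF·h² − 2·s·(s−f)·h − DoF·(s−f)² = 0 ⇒ h = (s−f)·(s + √(s² + DoF²)) / DoF = 2200 × (2250 + √(2250² + 781²)) / 781 = 2200 × (2250 + 2381.69) / 781 ≈ 13047 mm.
Then N = f²/(c·h) = 50² / (0.027 × 13047) = 2500 / 352.27 ≈ 7.10.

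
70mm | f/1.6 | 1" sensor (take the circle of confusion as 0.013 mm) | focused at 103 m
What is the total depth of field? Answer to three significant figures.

Hyperfocal distance H = f²/(N·c) + f = 70²/(1.6 × 0.013) + 70 = 4900/0.0208 + 70 ≈ 235646.9 mm ≈ 235.6 m.
Near limit Dn = s·(H − f)/(H + s − 2f) = 103000 × (235646.9 − 70) / (235646.9 + 103000 − 2 × 70) = 103000 × 235576.9 / 338506.9 ≈ 71681 mm.
Far limit Df = s·(H − f)/(H − s) = 103000 × (235646.9 − 70) / (235646.9 − 103000) = 103000 × 235576.9 / 132646.9 ≈ 182925 mm.
Depth of field = Df − Dn = 182925 − 71681 ≈ 111244 mm ≈ 111 m.

111 m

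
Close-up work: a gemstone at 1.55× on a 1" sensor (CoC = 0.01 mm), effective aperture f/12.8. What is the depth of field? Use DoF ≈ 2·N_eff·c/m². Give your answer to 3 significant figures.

0.107 mm

At magnification m, DoF ≈ 2·N_eff·c/m² = 2 × 12.8 × 0.01 / 1.55² = 0.256 / 2.403 ≈ 0.107 mm.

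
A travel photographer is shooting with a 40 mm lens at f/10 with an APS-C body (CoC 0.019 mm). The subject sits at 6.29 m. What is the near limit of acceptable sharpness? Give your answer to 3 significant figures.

Hyperfocal distance H = f²/(N·c) + f = 40²/(10 × 0.019) + 40 = 1600/0.19 + 40 ≈ 8461.1 mm ≈ 8.461 m.
Near limit Dn = s·(H − f)/(H + s − 2f) = 6290 × (8461.1 − 40) / (8461.1 + 6290 − 2 × 40) = 6290 × 8421.1 / 14671.1 ≈ 3610.4 mm ≈ 3.61 m.

3.61 m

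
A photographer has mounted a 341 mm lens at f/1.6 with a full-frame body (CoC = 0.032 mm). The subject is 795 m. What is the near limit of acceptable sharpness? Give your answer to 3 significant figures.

Hyperfocal distance H = f²/(N·c) + f = 341²/(1.6 × 0.032) + 341 = 116281/0.0512 + 341 ≈ 2271454.3 mm ≈ 2271 m.
Near limit Dn = s·(H − f)/(H + s − 2f) = 795000 × (2271454.3 − 341) / (2271454.3 + 795000 − 2 × 341) = 795000 × 2271113.3 / 3065772.3 ≈ 588933 mm ≈ 589 m.

589 m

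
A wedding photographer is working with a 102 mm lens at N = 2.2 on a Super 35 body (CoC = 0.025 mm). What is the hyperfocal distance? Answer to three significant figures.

Hyperfocal distance H = f²/(N·c) + f = 102²/(2.2 × 0.025) + 102 = 10404/0.055 + 102 ≈ 189265.6 mm ≈ 189 m.

189 m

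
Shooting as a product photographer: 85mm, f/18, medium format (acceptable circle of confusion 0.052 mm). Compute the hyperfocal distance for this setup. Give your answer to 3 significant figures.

Hyperfocal distance H = f²/(N·c) + f = 85²/(18 × 0.052) + 85 = 7225/0.936 + 85 ≈ 7804.0 mm ≈ 7.80 m.

7.80 m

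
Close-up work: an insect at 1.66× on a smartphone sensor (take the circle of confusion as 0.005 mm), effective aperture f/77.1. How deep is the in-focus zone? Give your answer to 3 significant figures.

0.280 mm

At magnification m, DoF ≈ 2·N_eff·c/m² = 2 × 77.1 × 0.005 / 1.66² = 0.771 / 2.756 ≈ 0.28 mm.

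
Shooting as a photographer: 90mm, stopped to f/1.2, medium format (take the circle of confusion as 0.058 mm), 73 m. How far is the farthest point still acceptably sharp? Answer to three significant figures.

195 m

Hyperfocal distance H = f²/(N·c) + f = 90²/(1.2 × 0.058) + 90 = 8100/0.0696 + 90 ≈ 116469.3 mm ≈ 116.5 m.
Far limit Df = s·(H − f)/(H − s) = 73000 × (116469.3 − 90) / (116469.3 − 73000) = 73000 × 116379.3 / 43469.3 ≈ 195441 mm ≈ 195 m.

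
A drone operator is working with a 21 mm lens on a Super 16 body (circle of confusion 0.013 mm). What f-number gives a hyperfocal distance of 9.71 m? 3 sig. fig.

Rearrange H = f²/(N·c) + f for N: N = f² / ((H − f)·c).
N = 21² / ((9710 − 21) × 0.013) = 441 / 126.0 ≈ 3.50.

f/3.50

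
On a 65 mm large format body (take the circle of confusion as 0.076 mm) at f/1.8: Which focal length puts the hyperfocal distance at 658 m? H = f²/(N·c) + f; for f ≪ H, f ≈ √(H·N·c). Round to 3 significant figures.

300 mm

From H = f²/(N·c) + f, with f ≪ H: f ≈ √(H·N·c) = √(658000 × 1.8 × 0.076) = √90014 ≈ 300.0 mm.
The +f correction barely moves this — solving exactly, f² + N·c·f − N·c·H = 0 ⇒ f = (−N·c + √((N·c)² + 4·N·c·H))/2 = (−0.1368 + √360058)/2 ≈ 299.96 mm, so f ≈ 300 mm.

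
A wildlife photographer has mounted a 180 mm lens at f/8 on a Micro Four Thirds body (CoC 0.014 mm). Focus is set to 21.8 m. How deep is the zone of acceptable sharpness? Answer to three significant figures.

3.28 m

Hyperfocal distance H = f²/(N·c) + f = 180²/(8 × 0.014) + 180 = 32400/0.112 + 180 ≈ 289465.7 mm ≈ 289.5 m.
Near limit Dn = s·(H − f)/(H + s − 2f) = 21800 × (289465.7 − 180) / (289465.7 + 21800 − 2 × 180) = 21800 × 289285.7 / 310905.7 ≈ 20284.1 mm.
Far limit Df = s·(H − f)/(H − s) = 21800 × (289465.7 − 180) / (289465.7 − 21800) = 21800 × 289285.7 / 267665.7 ≈ 23560.8 mm.
Depth of field = Df − Dn = 23560.8 − 20284.1 ≈ 3276.7 mm ≈ 3.28 m.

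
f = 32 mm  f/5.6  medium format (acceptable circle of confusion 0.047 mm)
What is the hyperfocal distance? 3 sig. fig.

3.92 m

Hyperfocal distance H = f²/(N·c) + f = 32²/(5.6 × 0.047) + 32 = 1024/0.2632 + 32 ≈ 3922.6 mm ≈ 3.92 m.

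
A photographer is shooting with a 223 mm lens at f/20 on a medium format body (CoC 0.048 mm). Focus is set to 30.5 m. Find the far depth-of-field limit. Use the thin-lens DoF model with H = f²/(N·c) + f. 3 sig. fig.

73.4 m

Hyperfocal distance H = f²/(N·c) + f = 223²/(20 × 0.048) + 223 = 49729/0.96 + 223 ≈ 52024.0 mm ≈ 52.02 m.
Far limit Df = s·(H − f)/(H − s) = 30500 × (52024.0 − 223) / (52024.0 − 30500) = 30500 × 51801.0 / 21524.0 ≈ 73403 mm ≈ 73.4 m.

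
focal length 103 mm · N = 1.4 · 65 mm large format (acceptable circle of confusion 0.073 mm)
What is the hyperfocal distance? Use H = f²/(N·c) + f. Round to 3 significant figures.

Hyperfocal distance H = f²/(N·c) + f = 103²/(1.4 × 0.073) + 103 = 10609/0.1022 + 103 ≈ 103909.3 mm ≈ 104 m.

104 m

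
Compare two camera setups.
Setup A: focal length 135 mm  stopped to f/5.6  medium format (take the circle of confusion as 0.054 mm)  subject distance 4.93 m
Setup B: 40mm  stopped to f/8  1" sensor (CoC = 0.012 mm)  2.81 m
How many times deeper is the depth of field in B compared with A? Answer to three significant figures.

Setup A: H = 135²/(5.6×0.054) + 135 ≈ 60402.9 mm; DoF = Df − Dn = 5356.14 − 4566.67 ≈ 789.47 mm.
Setup B: H = 40²/(8×0.012) + 40 ≈ 16706.7 mm; DoF = Df − Dn = 3370.11 − 2409.54 ≈ 960.57 mm.
Ratio = 960.57 / 789.47 ≈ 1.22.

1.22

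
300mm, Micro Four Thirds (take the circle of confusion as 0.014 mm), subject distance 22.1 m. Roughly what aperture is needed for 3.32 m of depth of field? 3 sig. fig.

Write h = H − f = f²/(N·c). The thin-lens limits are Dn = s·h/(h + (s−f)) and Df = s·h/(h − (s−f)), so DoF = Df − Dn = 2·s·(s−f)·h / (h² − (s−f)²).
That is a quadratic in h: DoF·h² − 2·s·(s−f)·h − DoF·(s−f)² = 0 ⇒ h = (s−f)·(s + √(s² + DoF²)) / DoF = 21800 × (22100 + √(22100² + 3320²)) / 3320 = 21800 × (22100 + 22348.0) / 3320 ≈ 291857 mm.
Then N = f²/(c·h) = 300² / (0.014 × 291857) = 90000 / 4086.0 ≈ 22.

f/22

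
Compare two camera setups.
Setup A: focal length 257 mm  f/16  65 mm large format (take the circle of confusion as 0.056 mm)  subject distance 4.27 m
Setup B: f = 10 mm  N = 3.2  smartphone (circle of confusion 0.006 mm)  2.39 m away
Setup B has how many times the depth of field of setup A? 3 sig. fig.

Setup A: H = 257²/(16×0.056) + 257 ≈ 73972.4 mm; DoF = Df − Dn = 4515.84 − 4049.55 ≈ 466.29 mm.
Setup B: H = 10²/(3.2×0.006) + 10 ≈ 5218.3 mm; DoF = Df − Dn = 4401.1 − 1640.4 ≈ 2760.7 mm.
Ratio = 2760.7 / 466.29 ≈ 5.92.

5.92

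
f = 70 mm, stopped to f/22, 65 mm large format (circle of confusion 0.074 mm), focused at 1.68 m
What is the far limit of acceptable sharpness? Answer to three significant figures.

Hyperfocal distance H = f²/(N·c) + f = 70²/(22 × 0.074) + 70 = 4900/1.628 + 70 ≈ 3079.8 mm ≈ 3.080 m.
Far limit Df = s·(H − f)/(H − s) = 1680 × (3079.8 − 70) / (3079.8 − 1680) = 1680 × 3009.8 / 1399.8 ≈ 3612.2 mm ≈ 3.61 m.

3.61 m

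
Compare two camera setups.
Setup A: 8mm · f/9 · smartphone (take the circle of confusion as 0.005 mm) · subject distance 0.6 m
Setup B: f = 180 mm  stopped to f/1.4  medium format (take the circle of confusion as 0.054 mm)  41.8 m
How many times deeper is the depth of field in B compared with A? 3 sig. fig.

Setup A: H = 8²/(9×0.005) + 8 ≈ 1430.2 mm; DoF = Df − Dn = 1027.84 − 423.65 ≈ 604.19 mm.
Setup B: H = 180²/(1.4×0.054) + 180 ≈ 428751.4 mm; DoF = Df − Dn = 46296.0 − 38100.0 ≈ 8196.0 mm.
Ratio = 8196.0 / 604.19 ≈ 13.6.

13.6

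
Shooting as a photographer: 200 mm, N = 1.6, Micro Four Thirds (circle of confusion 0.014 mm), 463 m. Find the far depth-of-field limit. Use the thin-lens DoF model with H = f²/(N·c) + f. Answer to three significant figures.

625 m

Hyperfocal distance H = f²/(N·c) + f = 200²/(1.6 × 0.014) + 200 = 40000/0.0224 + 200 ≈ 1785914.3 mm ≈ 1786 m.
Far limit Df = s·(H − f)/(H − s) = 463000 × (1785914.3 − 200) / (1785914.3 − 463000) = 463000 × 1785714.3 / 1322914.3 ≈ 624973 mm ≈ 625 m.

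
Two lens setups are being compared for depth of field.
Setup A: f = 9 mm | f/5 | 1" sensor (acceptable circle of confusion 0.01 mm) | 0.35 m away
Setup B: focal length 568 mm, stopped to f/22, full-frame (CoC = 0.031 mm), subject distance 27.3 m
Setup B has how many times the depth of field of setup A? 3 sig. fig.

Setup A: H = 9²/(5×0.01) + 9 ≈ 1629.0 mm; DoF = Df − Dn = 443.32 − 289.14 ≈ 154.18 mm.
Setup B: H = 568²/(22×0.031) + 568 ≈ 473623.7 mm; DoF = Df − Dn = 28935.1 − 25839.8 ≈ 3095.3 mm.
Ratio = 3095.3 / 154.18 ≈ 20.1.

20.1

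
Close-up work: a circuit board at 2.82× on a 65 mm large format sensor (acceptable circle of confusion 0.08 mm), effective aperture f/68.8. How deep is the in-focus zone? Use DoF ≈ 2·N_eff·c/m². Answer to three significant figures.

At magnification m, DoF ≈ 2·N_eff·c/m² = 2 × 68.8 × 0.08 / 2.82² = 11.01 / 7.952 ≈ 1.38 mm.

1.38 mm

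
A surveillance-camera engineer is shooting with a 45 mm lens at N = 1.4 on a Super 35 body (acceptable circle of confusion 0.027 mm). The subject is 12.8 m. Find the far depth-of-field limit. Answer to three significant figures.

Hyperfocal distance H = f²/(N·c) + f = 45²/(1.4 × 0.027) + 45 = 2025/0.0378 + 45 ≈ 53616.4 mm ≈ 53.62 m.
Far limit Df = s·(H − f)/(H − s) = 12800 × (53616.4 − 45) / (53616.4 − 12800) = 12800 × 53571.4 / 40816.4 ≈ 16800 mm ≈ 16.8 m.

16.8 m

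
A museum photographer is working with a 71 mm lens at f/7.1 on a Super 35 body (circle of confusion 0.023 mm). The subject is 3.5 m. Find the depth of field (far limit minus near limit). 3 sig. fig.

0.787 m

Hyperfocal distance H = f²/(N·c) + f = 71²/(7.1 × 0.023) + 71 = 5041/0.1633 + 71 ≈ 30940.6 mm ≈ 30.94 m.
Near limit Dn = s·(H − f)/(H + s − 2f) = 3500 × (30940.6 − 71) / (30940.6 + 3500 − 2 × 71) = 3500 × 30869.6 / 34298.6 ≈ 3150.09 mm.
Far limit Df = s·(H − f)/(H − s) = 3500 × (30940.6 − 71) / (30940.6 − 3500) = 3500 × 30869.6 / 27440.6 ≈ 3937.36 mm.
Depth of field = Df − Dn = 3937.36 − 3150.09 ≈ 787.27 mm ≈ 0.787 m.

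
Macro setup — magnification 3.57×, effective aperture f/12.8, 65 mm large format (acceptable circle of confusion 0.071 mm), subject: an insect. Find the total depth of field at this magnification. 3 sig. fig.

At magnification m, DoF ≈ 2·N_eff·c/m² = 2 × 12.8 × 0.071 / 3.57² = 1.818 / 12.74 ≈ 0.143 mm.

0.143 mm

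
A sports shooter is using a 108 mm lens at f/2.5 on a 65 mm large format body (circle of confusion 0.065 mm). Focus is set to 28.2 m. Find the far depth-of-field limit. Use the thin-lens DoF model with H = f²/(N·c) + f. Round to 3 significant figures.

Hyperfocal distance H = f²/(N·c) + f = 108²/(2.5 × 0.065) + 108 = 11664/0.1625 + 108 ≈ 71886.5 mm ≈ 71.89 m.
Far limit Df = s·(H − f)/(H − s) = 28200 × (71886.5 − 108) / (71886.5 − 28200) = 28200 × 71778.5 / 43686.5 ≈ 46334 mm ≈ 46.3 m.

46.3 m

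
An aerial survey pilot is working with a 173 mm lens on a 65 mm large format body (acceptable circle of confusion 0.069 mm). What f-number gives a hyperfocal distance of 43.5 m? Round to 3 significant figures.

Rearrange H = f²/(N·c) + f for N: N = f² / ((H − f)·c).
N = 173² / ((43500 − 173) × 0.069) = 29929 / 2990 ≈ 10.

f/10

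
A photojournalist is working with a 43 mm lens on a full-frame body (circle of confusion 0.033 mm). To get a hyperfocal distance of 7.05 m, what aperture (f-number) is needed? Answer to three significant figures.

Rearrange H = f²/(N·c) + f for N: N = f² / ((H − f)·c).
N = 43² / ((7050 − 43) × 0.033) = 1849 / 231.2 ≈ 8.

f/8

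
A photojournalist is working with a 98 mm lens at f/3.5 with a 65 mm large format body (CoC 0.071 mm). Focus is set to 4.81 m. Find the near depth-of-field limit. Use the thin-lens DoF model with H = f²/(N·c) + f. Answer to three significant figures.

4.29 m

Hyperfocal distance H = f²/(N·c) + f = 98²/(3.5 × 0.071) + 98 = 9604/0.2485 + 98 ≈ 38745.9 mm ≈ 38.75 m.
Near limit Dn = s·(H − f)/(H + s − 2f) = 4810 × (38745.9 − 98) / (38745.9 + 4810 − 2 × 98) = 4810 × 38647.9 / 43359.9 ≈ 4287.3 mm ≈ 4.29 m.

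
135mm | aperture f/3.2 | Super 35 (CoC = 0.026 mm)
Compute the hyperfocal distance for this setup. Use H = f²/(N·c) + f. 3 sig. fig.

219 m

Hyperfocal distance H = f²/(N·c) + f = 135²/(3.2 × 0.026) + 135 = 18225/0.0832 + 135 ≈ 219185.5 mm ≈ 219 m.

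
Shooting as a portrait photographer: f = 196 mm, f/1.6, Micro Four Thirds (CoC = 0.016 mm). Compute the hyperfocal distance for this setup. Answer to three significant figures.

Hyperfocal distance H = f²/(N·c) + f = 196²/(1.6 × 0.016) + 196 = 38416/0.0256 + 196 ≈ 1500821.0 mm ≈ 1500 m.

1500 m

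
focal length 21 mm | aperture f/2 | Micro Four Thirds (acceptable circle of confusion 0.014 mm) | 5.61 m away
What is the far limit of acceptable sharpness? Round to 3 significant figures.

Hyperfocal distance H = f²/(N·c) + f = 21²/(2 × 0.014) + 21 = 441/0.028 + 21 ≈ 15771.0 mm ≈ 15.77 m.
Far limit Df = s·(H − f)/(H − s) = 5610 × (15771.0 − 21) / (15771.0 − 5610) = 5610 × 15750.0 / 10161.0 ≈ 8695.7 mm ≈ 8.70 m.

8.70 m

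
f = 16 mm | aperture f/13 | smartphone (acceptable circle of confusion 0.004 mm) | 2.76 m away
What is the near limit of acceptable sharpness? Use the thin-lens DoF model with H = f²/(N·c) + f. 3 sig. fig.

Hyperfocal distance H = f²/(N·c) + f = 16²/(13 × 0.004) + 16 = 256/0.052 + 16 ≈ 4939.1 mm ≈ 4.939 m.
Near limit Dn = s·(H − f)/(H + s − 2f) = 2760 × (4939.1 − 16) / (4939.1 + 2760 − 2 × 16) = 2760 × 4923.1 / 7667.1 ≈ 1772.2 mm ≈ 1.77 m.

1.77 m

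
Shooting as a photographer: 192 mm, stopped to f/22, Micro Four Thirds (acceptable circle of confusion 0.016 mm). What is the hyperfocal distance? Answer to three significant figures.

Hyperfocal distance H = f²/(N·c) + f = 192²/(22 × 0.016) + 192 = 36864/0.352 + 192 ≈ 104919.3 mm ≈ 105 m.

105 m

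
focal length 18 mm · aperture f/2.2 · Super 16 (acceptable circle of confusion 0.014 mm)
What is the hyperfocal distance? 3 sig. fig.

Hyperfocal distance H = f²/(N·c) + f = 18²/(2.2 × 0.014) + 18 = 324/0.0308 + 18 ≈ 10537.5 mm ≈ 10.5 m.

10.5 m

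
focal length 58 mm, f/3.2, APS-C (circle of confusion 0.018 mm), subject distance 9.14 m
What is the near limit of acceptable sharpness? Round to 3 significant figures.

Hyperfocal distance H = f²/(N·c) + f = 58²/(3.2 × 0.018) + 58 = 3364/0.0576 + 58 ≈ 58460.8 mm ≈ 58.46 m.
Near limit Dn = s·(H − f)/(H + s − 2f) = 9140 × (58460.8 − 58) / (58460.8 + 9140 − 2 × 58) = 9140 × 58402.8 / 67484.8 ≈ 7910.0 mm ≈ 7.91 m.

7.91 m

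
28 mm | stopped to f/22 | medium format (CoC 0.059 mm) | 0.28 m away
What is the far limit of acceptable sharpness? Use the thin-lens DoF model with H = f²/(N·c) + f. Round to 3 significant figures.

Hyperfocal distance H = f²/(N·c) + f = 28²/(22 × 0.059) + 28 = 784/1.298 + 28 ≈ 632.0 mm ≈ 0.632 m.
Far limit Df = s·(H − f)/(H − s) = 280 × (632.0 − 28) / (632.0 − 280) = 280 × 604.0 / 352.0 ≈ 480.45 mm.

480 mm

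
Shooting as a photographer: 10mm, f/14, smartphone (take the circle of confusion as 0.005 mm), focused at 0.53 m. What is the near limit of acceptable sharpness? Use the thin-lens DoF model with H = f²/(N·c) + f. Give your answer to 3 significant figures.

Hyperfocal distance H = f²/(N·c) + f = 10²/(14 × 0.005) + 10 = 100/0.07 + 10 ≈ 1438.6 mm ≈ 1.439 m.
Near limit Dn = s·(H − f)/(H + s − 2f) = 530 × (1438.6 − 10) / (1438.6 + 530 − 2 × 10) = 530 × 1428.6 / 1948.6 ≈ 388.56 mm.

389 mm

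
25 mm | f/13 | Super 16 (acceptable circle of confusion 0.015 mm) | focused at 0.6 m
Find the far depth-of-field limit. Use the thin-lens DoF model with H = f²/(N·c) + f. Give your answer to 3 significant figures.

0.731 m

Hyperfocal distance H = f²/(N·c) + f = 25²/(13 × 0.015) + 25 = 625/0.195 + 25 ≈ 3230.1 mm ≈ 3.230 m.
Far limit Df = s·(H − f)/(H − s) = 600 × (3230.1 − 25) / (3230.1 − 600) = 600 × 3205.1 / 2630.1 ≈ 731.17 mm ≈ 0.731 m.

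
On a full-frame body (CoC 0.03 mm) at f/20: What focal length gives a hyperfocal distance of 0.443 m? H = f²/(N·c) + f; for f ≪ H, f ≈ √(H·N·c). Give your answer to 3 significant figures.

16.0 mm

From H = f²/(N·c) + f, with f ≪ H: f ≈ √(H·N·c) = √(443 × 20 × 0.03) = √265.80 ≈ 16.30 mm.
Exact: f² + N·c·f − N·c·H = 0 ⇒ f = (−N·c + √((N·c)² + 4·N·c·H))/2 = (−0.6 + √1063.6)/2 ≈ 16.006 mm ≈ 16.0 mm.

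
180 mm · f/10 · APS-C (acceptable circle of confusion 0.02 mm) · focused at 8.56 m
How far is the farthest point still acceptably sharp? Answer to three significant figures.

Hyperfocal distance H = f²/(N·c) + f = 180²/(10 × 0.02) + 180 = 32400/0.2 + 180 ≈ 162180.0 mm ≈ 162.2 m.
Far limit Df = s·(H − f)/(H − s) = 8560 × (162180.0 − 180) / (162180.0 − 8560) = 8560 × 162000.0 / 153620.0 ≈ 9026.9 mm ≈ 9.03 m.

9.03 m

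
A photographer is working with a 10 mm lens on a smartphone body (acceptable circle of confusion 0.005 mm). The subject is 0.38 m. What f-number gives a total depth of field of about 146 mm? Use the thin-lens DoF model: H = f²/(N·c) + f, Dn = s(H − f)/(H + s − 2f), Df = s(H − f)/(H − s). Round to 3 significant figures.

f/10

Write h = H − f = f²/(N·c). The thin-lens limits are Dn = s·h/(h + (s−f)) and Df = s·h/(h − (s−f)), so DoF = Df − Dn = 2·s·(s−f)·h / (h² − (s−f)²).
That is a quadratic in h: DoF·h² − 2·s·(s−f)·h − DoF·(s−f)² = 0 ⇒ h = (s−f)·(s + √(s² + DoF²)) / DoF = 370 × (380 + √(380² + 146²)) / 146 = 370 × (380 + 407.082) / 146 ≈ 1994.7 mm.
Then N = f²/(c·h) = 10² / (0.005 × 1994.7) = 100 / 9.9733 ≈ 10.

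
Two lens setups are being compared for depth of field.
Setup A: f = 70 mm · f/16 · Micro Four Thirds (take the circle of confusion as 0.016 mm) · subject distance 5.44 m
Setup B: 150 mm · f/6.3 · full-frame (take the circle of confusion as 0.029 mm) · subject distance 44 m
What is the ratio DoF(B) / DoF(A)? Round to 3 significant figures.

10.8

Setup A: H = 70²/(16×0.016) + 70 ≈ 19210.6 mm; DoF = Df − Dn = 7561.4 − 4248.2 ≈ 3313.2 mm.
Setup B: H = 150²/(6.3×0.029) + 150 ≈ 123302.7 mm; DoF = Df − Dn = 68330 − 32447 ≈ 35883 mm.
Ratio = 35883 / 3313.2 ≈ 10.8.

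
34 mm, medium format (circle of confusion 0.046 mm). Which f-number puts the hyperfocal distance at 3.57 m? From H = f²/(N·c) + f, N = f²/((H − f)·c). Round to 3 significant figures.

Rearrange H = f²/(N·c) + f for N: N = f² / ((H − f)·c).
N = 34² / ((3570 − 34) × 0.046) = 1156 / 162.7 ≈ 7.11.

f/7.11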